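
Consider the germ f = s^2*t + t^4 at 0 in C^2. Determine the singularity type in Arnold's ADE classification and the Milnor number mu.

Type D5, Milnor number mu = 5.

The Hessian of f at 0 has rank 0. Corank 2; j^3 = s^2*t has shape L^2 M (L != M), so D-series; mu = 5 gives D_5.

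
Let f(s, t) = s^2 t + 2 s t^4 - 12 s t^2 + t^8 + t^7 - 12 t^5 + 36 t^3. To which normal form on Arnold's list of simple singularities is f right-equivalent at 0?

The Hessian of f at 0 has rank 0. Corank 2; j^3 = t*(s - 6*t)^2 has shape L^2 M (L != M), so D-series; mu = 9 gives D_9.

D_9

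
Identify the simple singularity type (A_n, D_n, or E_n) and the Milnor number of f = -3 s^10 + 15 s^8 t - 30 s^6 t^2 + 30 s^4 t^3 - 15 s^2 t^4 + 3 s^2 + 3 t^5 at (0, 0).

The Hessian of f at 0 has rank 1. Corank 1: A-series; mu = 4 gives A_4.

Type A4, Milnor number mu = 4.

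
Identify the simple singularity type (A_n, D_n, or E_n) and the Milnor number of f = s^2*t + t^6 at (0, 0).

Type D_7, Milnor number mu = 7.

The Hessian of f at 0 has rank 0. Corank 2; j^3 = s^2*t has shape L^2 M (L != M), so D-series; mu = 7 gives D_7.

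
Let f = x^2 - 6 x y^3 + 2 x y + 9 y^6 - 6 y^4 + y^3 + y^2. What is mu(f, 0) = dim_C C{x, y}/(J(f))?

2

The Hessian of f at 0 is [[2, 2], [2, 2]] with rank 1, so corank 1. A Groebner basis of the Jacobian ideal J(f) in C{x,y} is {y^2, x + y}; counting standard monomials gives mu = 2. Corank 1: A-series; mu = 2 gives A_2.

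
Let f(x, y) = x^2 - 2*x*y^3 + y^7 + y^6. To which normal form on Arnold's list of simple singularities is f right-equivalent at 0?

The Hessian of f at 0 is [[2, 0], [0, 0]] with rank 1, so corank 1. A Groebner basis of the Jacobian ideal J(f) in C{x,y} is {-x + y^3, x^2}; counting standard monomials gives mu = 6. Corank 1: A-series; mu = 6 gives A_6.

A6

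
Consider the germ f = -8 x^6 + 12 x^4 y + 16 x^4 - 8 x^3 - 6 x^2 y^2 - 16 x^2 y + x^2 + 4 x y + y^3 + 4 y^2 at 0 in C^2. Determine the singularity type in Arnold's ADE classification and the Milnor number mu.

The Hessian of f at 0 has rank 1. Corank 1: A-series; mu = 2 gives A_2.

Type A_{2}, Milnor number mu = 2.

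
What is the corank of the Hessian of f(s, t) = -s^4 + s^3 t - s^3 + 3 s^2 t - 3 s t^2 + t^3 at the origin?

2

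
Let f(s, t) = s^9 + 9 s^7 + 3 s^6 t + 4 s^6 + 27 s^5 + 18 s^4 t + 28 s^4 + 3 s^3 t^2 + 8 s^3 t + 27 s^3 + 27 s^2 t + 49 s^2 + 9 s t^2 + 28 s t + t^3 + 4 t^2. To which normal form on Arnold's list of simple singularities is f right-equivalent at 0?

The Hessian of f at 0 has rank 1. Corank 1: A-series; mu = 2 gives A_2.

A_2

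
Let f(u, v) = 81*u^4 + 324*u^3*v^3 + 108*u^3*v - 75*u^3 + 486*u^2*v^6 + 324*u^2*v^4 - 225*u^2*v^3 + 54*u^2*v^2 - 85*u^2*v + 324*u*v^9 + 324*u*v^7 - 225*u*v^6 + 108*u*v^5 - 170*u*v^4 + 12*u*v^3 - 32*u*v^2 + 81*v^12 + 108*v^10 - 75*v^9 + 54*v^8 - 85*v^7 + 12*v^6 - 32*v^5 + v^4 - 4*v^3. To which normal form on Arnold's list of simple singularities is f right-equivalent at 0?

D_{5}

The Hessian of f at 0 is [[0, 0], [0, 0]] with rank 0, so corank 2. A Groebner basis of the Jacobian ideal J(f) in C{u,v} is {u*v^2 - 125*u*v/6 - 25*v^2/3, 625*u*v/12 + v^3 + 125*v^2/6, u^2 + 11*u*v/15 + 2*v^2/15}; counting standard monomials gives mu = 5. Corank 2; j^3 = -(3*u + v)*(5*u + 2*v)^2 has shape L^2 M (L != M), so D-series; mu = 5 gives D_5.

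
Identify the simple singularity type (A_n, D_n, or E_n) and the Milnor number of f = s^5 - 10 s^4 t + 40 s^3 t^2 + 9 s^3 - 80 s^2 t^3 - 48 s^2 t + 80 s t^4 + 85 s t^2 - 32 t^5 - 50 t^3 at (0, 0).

The Hessian of f at 0 has rank 0. Corank 2; j^3 = (s - 2*t)*(3*s - 5*t)^2 has shape L^2 M (L != M), so D-series; mu = 6 gives D_6.

Type D_6, Milnor number mu = 6.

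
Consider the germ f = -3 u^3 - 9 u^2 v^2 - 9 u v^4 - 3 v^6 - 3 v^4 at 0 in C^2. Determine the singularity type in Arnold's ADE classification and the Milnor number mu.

Type E6, Milnor number mu = 6.

The Hessian of f at 0 is [[0, 0], [0, 0]] with rank 0, so corank 2. A Groebner basis of the Jacobian ideal J(f) in C{u,v} is {u^3, u^2*v, u^2/2 + u*v^2, v^3}; counting standard monomials gives mu = 6. Corank 2; j^3 = -3*u^3 is a perfect cube, so E-series; the 4-jet and mu = 6 give E_6.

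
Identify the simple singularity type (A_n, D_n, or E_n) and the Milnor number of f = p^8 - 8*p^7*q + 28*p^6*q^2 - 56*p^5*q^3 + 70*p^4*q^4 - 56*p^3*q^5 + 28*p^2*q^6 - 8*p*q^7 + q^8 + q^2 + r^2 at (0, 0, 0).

Type A7, Milnor number mu = 7.

The Hessian of f at 0 has rank 2. Corank 1: A-series; mu = 7 gives A_7.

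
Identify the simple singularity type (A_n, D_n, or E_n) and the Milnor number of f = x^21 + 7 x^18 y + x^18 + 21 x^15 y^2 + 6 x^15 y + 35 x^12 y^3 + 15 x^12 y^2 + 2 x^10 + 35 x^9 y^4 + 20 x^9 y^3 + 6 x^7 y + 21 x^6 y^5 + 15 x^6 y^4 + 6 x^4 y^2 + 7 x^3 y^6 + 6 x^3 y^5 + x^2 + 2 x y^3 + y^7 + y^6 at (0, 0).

Type A_{6}, Milnor number mu = 6.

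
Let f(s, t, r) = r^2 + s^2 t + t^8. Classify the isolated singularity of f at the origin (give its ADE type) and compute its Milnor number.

Type D_9, Milnor number mu = 9.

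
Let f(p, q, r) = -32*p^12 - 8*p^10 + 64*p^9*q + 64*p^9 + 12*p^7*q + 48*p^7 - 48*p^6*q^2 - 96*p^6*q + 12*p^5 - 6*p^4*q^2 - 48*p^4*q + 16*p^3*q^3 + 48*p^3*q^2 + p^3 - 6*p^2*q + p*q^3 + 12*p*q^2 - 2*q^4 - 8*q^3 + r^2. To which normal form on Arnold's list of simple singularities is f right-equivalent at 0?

The Hessian of f at 0 has rank 1. Corank 2; j^3 = (p - 2*q)^3 is a perfect cube, so E-series; the 4-jet and mu = 7 give E_7.

E7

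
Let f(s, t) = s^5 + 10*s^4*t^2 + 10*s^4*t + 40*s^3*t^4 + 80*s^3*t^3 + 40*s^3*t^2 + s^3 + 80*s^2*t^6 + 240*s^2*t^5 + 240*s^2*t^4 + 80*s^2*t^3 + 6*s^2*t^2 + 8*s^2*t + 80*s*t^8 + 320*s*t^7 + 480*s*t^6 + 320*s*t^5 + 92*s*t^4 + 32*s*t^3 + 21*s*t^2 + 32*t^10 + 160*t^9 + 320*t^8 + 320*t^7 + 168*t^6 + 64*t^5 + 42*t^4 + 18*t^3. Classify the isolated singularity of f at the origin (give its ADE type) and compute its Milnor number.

Type D_{6}, Milnor number mu = 6.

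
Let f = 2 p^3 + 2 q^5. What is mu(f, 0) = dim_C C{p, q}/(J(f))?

8

The Hessian of f at 0 has rank 0. Corank 2; j^3 = 2*p^3 is a perfect cube, so E-series; the 5-jet and mu = 8 give E_8.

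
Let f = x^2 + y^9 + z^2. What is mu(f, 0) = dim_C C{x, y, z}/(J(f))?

8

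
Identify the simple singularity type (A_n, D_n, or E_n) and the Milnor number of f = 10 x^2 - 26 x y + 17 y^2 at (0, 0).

The Hessian of f at 0 has rank 2. Corank 0: nondegenerate Morse point, so A_1.

Type A_1, Milnor number mu = 1.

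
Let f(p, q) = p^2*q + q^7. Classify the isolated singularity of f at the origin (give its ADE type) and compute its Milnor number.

The Hessian of f at 0 has rank 0. Corank 2; j^3 = p^2*q has shape L^2 M (L != M), so D-series; mu = 8 gives D_8.

Type D8, Milnor number mu = 8.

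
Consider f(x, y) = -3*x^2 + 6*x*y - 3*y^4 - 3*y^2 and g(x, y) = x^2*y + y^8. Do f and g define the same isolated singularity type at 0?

No.

The Hessian of f at 0 is [[-6, 6], [6, -6]] with rank 1, so corank 1. A Groebner basis of the Jacobian ideal J(f) in C{x,y} is {y^3, x - y}; counting standard monomials gives mu = 3. Corank 1: A-series; mu = 3 gives A_3. The Hessian of g at 0 is [[0, 0], [0, 0]] with rank 0, so corank 2. A Groebner basis of the Jacobian ideal J(g) in C{x,y} is {x^2/8 + y^7, x^3, x*y}; counting standard monomials gives mu = 9. Corank 2; j^3 = x^2*y has shape L^2 M (L != M), so D-series; mu = 9 gives D_9. f is A_3 but g is D_9, hence not right-equivalent.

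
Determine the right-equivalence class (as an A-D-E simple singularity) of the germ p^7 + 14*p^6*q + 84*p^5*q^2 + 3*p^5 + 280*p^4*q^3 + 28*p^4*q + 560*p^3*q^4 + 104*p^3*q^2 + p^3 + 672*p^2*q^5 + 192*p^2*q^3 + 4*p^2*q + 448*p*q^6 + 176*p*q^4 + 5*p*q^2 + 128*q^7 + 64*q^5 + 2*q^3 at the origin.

D_6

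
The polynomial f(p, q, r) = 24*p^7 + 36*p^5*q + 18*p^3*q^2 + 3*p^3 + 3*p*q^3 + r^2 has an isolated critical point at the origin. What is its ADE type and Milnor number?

Type E_7, Milnor number mu = 7.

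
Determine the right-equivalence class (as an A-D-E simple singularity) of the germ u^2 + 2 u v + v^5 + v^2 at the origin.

A_4

The Hessian of f at 0 has rank 1. Corank 1: A-series; mu = 4 gives A_4.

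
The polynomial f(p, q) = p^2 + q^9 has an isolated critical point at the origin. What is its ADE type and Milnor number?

Type A8, Milnor number mu = 8.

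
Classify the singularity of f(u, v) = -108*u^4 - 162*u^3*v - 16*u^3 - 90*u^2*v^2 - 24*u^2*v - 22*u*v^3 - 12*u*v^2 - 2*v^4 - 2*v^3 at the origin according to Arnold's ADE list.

The Hessian of f at 0 has rank 0. Corank 2; j^3 = -2*(2*u + v)^3 is a perfect cube, so E-series; the 4-jet and mu = 7 give E_7.

E7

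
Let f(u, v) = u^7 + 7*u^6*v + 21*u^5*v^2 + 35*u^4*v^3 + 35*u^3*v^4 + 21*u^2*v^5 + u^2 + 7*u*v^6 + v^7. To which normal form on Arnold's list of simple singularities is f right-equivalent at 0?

The Hessian of f at 0 is [[2, 0], [0, 0]] with rank 1, so corank 1. A Groebner basis of the Jacobian ideal J(f) in C{u,v} is {v^6, u}; counting standard monomials gives mu = 6. Corank 1: A-series; mu = 6 gives A_6.

A_{6}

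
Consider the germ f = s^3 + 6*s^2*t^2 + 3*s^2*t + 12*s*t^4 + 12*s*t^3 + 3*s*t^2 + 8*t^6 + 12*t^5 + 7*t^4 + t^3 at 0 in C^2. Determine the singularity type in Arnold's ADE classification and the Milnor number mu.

Type E6, Milnor number mu = 6.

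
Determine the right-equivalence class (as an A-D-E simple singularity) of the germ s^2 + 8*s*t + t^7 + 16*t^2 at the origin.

A6

The Hessian of f at 0 is [[2, 8], [8, 32]] with rank 1, so corank 1. A Groebner basis of the Jacobian ideal J(f) in C{s,t} is {t^6, s + 4*t}; counting standard monomials gives mu = 6. Corank 1: A-series; mu = 6 gives A_6.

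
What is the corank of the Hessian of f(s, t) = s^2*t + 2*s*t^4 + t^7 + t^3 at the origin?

2

Hessian at 0 has rank 0.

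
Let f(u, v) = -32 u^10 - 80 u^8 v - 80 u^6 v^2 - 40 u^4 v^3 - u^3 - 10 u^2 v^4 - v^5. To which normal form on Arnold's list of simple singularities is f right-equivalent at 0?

E8

The Hessian of f at 0 is [[0, 0], [0, 0]] with rank 0, so corank 2. A Groebner basis of the Jacobian ideal J(f) in C{u,v} is {v^4, u^2}; counting standard monomials gives mu = 8. Corank 2; j^3 = -u^3 is a perfect cube, so E-series; the 5-jet and mu = 8 give E_8.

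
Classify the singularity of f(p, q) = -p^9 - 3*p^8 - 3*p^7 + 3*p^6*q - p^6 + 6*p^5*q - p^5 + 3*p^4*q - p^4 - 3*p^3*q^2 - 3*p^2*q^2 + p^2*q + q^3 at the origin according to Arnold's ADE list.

D4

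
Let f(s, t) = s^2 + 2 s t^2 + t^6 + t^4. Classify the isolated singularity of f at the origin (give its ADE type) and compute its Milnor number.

Type A5, Milnor number mu = 5.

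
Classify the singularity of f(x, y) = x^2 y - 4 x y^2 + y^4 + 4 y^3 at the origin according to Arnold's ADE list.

D_5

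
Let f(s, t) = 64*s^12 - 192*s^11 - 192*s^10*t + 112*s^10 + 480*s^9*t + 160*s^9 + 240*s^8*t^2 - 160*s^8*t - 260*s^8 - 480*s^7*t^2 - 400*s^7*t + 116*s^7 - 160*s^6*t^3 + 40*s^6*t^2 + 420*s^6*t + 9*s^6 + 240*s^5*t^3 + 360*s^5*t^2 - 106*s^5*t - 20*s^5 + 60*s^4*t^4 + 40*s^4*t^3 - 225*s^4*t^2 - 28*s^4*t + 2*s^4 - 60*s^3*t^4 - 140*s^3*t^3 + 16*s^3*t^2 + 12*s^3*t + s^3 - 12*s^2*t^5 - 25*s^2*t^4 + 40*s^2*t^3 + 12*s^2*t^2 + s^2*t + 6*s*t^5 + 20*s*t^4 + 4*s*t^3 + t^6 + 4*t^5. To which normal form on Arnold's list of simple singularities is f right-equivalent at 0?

D7

The Hessian of f at 0 is [[0, 0], [0, 0]] with rank 0, so corank 2. A Groebner basis of the Jacobian ideal J(f) in C{s,t} is {17*s^2/84 - 19*s*t/84 + t^4 - 19*t^3/42, s^3, s^2*t + 4*s^2/21 - 2*s*t/21 - 4*t^3/21, -s^2/42 + s*t^2 + 11*s*t/42 + 11*t^3/21}; counting standard monomials gives mu = 7. Corank 2; j^3 = s^2*(s + t) has shape L^2 M (L != M), so D-series; mu = 7 gives D_7.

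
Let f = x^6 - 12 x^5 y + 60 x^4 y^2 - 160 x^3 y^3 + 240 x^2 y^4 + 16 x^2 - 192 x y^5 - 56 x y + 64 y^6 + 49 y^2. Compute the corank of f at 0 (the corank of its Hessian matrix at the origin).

Hessian at 0 has rank 1.

1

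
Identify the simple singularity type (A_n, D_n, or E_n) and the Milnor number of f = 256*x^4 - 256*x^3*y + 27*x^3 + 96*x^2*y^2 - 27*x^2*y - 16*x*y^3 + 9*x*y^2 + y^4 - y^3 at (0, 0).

Type E6, Milnor number mu = 6.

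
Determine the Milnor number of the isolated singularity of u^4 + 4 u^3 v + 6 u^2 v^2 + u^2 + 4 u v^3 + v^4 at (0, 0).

3

The Hessian of f at 0 is [[2, 0], [0, 0]] with rank 1, so corank 1. A Groebner basis of the Jacobian ideal J(f) in C{u,v} is {v^3, u}; counting standard monomials gives mu = 3. Corank 1: A-series; mu = 3 gives A_3.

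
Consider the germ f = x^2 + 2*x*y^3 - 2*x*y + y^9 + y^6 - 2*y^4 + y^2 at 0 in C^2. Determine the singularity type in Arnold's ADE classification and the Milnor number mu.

Type A8, Milnor number mu = 8.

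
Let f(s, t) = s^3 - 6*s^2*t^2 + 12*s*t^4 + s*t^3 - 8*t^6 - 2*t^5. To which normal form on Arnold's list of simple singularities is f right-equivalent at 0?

E_7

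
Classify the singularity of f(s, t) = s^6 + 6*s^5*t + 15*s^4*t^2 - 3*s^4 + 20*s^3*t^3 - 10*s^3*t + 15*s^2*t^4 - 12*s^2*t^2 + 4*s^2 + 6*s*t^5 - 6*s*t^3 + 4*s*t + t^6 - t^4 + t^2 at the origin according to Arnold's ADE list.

The Hessian of f at 0 is [[8, 4], [4, 2]] with rank 1, so corank 1. A Groebner basis of the Jacobian ideal J(f) in C{s,t} is {t^3, s + t/2}; counting standard monomials gives mu = 3. Corank 1: A-series; mu = 3 gives A_3.

A_3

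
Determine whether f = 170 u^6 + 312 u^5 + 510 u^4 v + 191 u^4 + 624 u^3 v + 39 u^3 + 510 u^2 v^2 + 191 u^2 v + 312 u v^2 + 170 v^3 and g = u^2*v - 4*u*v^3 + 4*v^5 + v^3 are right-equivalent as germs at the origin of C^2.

Yes.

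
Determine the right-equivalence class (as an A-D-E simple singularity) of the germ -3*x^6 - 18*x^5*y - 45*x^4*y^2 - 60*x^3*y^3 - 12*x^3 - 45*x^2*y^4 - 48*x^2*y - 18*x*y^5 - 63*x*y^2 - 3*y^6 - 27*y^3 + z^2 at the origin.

The Hessian of f at 0 has rank 1. Corank 2; j^3 = -3*(x + y)*(2*x + 3*y)^2 has shape L^2 M (L != M), so D-series; mu = 7 gives D_7.

D_{7}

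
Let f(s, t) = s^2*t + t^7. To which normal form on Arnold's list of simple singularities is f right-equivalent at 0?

The Hessian of f at 0 is [[0, 0], [0, 0]] with rank 0, so corank 2. A Groebner basis of the Jacobian ideal J(f) in C{s,t} is {s^2/7 + t^6, s^3, s*t}; counting standard monomials gives mu = 8. Corank 2; j^3 = s^2*t has shape L^2 M (L != M), so D-series; mu = 8 gives D_8.

D_8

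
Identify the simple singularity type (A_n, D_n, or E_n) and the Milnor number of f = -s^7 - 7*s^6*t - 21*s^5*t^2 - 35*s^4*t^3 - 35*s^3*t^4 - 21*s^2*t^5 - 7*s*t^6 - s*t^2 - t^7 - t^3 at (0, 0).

Type D8, Milnor number mu = 8.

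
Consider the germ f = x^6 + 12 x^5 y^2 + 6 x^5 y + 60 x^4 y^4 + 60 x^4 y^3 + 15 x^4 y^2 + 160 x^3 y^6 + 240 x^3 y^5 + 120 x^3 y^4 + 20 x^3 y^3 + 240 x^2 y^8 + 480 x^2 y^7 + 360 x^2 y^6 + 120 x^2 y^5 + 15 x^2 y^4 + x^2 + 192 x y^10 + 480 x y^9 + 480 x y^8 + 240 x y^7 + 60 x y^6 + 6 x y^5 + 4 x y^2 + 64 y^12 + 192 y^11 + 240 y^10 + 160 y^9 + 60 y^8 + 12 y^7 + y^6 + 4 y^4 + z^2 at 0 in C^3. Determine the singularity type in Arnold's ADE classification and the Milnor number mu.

Type A_5, Milnor number mu = 5.

The Hessian of f at 0 has rank 2. Corank 1: A-series; mu = 5 gives A_5.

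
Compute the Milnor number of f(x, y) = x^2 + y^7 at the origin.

6

The Hessian of f at 0 has rank 1. Corank 1: A-series; mu = 6 gives A_6.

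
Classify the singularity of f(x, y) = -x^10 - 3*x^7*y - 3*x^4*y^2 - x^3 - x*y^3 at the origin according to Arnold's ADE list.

The Hessian of f at 0 is [[0, 0], [0, 0]] with rank 0, so corank 2. A Groebner basis of the Jacobian ideal J(f) in C{x,y} is {x^3, x*y^2, 3*x^2 + y^3}; counting standard monomials gives mu = 7. Corank 2; j^3 = -x^3 is a perfect cube, so E-series; the 4-jet and mu = 7 give E_7.

E7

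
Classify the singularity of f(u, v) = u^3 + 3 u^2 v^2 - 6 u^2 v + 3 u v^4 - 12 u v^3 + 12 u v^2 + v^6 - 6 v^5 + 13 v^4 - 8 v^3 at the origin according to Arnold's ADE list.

The Hessian of f at 0 has rank 0. Corank 2; j^3 = (u - 2*v)^3 is a perfect cube, so E-series; the 4-jet and mu = 6 give E_6.

E_6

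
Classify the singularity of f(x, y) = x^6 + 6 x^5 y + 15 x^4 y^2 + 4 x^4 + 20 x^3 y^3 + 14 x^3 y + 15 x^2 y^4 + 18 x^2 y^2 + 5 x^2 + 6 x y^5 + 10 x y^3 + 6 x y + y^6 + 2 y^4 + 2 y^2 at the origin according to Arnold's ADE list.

A1

The Hessian of f at 0 has rank 2. Corank 0: nondegenerate Morse point, so A_1.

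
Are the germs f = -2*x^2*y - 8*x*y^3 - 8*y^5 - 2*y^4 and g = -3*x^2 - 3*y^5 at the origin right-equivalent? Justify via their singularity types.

No.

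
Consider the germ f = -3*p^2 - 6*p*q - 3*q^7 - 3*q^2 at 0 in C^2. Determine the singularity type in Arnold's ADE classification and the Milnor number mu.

Type A6, Milnor number mu = 6.

The Hessian of f at 0 has rank 1. Corank 1: A-series; mu = 6 gives A_6.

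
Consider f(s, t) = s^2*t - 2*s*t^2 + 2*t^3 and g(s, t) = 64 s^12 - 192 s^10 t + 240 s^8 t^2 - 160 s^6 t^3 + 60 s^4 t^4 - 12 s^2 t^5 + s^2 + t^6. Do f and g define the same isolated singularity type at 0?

No.

The Hessian of f at 0 is [[0, 0], [0, 0]] with rank 0, so corank 2. A Groebner basis of the Jacobian ideal J(f) in C{s,t} is {t^3, s^2 + 2*t^2, s*t - t^2}; counting standard monomials gives mu = 4. Corank 2; j^3 = t*(s^2 - 2*s*t + 2*t^2) splits into three distinct lines over C (the quadratic factor has nonzero discriminant), so D_4. The Hessian of g at 0 is [[2, 0], [0, 0]] with rank 1, so corank 1. A Groebner basis of the Jacobian ideal J(g) in C{s,t} is {t^5, s}; counting standard monomials gives mu = 5. Corank 1: A-series; mu = 5 gives A_5. f is D_4 but g is A_5, hence not right-equivalent.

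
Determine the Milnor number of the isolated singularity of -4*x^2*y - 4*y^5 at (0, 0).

6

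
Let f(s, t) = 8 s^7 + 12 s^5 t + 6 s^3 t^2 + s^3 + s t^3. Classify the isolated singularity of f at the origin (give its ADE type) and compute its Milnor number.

The Hessian of f at 0 is [[0, 0], [0, 0]] with rank 0, so corank 2. A Groebner basis of the Jacobian ideal J(f) in C{s,t} is {s^3, s*t^2, 3*s^2 + t^3}; counting standard monomials gives mu = 7. Corank 2; j^3 = s^3 is a perfect cube, so E-series; the 4-jet and mu = 7 give E_7.

Type E_{7}, Milnor number mu = 7.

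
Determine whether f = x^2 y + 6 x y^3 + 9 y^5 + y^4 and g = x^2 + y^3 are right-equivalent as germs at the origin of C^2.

No.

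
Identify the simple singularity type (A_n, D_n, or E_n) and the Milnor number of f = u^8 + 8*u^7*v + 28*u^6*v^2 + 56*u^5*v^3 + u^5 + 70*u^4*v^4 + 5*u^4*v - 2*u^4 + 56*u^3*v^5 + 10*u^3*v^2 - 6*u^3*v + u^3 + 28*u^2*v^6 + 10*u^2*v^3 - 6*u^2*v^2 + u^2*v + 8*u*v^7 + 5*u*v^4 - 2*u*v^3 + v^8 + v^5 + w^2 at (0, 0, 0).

Type D_{9}, Milnor number mu = 9.

The Hessian of f at 0 has rank 1. Corank 2; j^3 = u^2*(u + v) has shape L^2 M (L != M), so D-series; mu = 9 gives D_9.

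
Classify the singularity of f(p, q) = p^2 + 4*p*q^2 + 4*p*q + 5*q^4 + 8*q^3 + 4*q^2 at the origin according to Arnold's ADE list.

A3

The Hessian of f at 0 is [[2, 4], [4, 8]] with rank 1, so corank 1. A Groebner basis of the Jacobian ideal J(f) in C{p,q} is {p^2 + 2*p + 4*q, p*q - p - 2*q, p/2 + q^2 + q}; counting standard monomials gives mu = 3. Corank 1: A-series; mu = 3 gives A_3.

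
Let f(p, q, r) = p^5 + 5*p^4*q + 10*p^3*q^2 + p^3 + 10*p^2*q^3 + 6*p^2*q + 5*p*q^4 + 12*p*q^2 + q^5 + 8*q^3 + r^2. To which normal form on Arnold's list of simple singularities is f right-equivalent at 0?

E8

The Hessian of f at 0 is [[0, 0, 0], [0, 0, 0], [0, 0, 2]] with rank 1, so corank 2. A Groebner basis of the Jacobian ideal J(f) in C{p,q,r} is {q^5, p*q^3 + 7*q^4/4, p^2 + 4*p*q + 4*q^2, r}; counting standard monomials gives mu = 8. Corank 2; j^3 = (p + 2*q)^3 is a perfect cube, so E-series; the 5-jet and mu = 8 give E_8.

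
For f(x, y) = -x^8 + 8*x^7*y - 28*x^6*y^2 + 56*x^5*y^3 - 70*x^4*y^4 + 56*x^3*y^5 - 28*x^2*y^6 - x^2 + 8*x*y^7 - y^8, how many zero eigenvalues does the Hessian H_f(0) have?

1

Hessian at 0 has rank 1.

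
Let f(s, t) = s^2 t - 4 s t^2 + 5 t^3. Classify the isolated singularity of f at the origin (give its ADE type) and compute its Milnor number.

Type D_{4}, Milnor number mu = 4.

The Hessian of f at 0 is [[0, 0], [0, 0]] with rank 0, so corank 2. A Groebner basis of the Jacobian ideal J(f) in C{s,t} is {t^3, s^2 - t^2, s*t - 2*t^2}; counting standard monomials gives mu = 4. Corank 2; j^3 = t*(s^2 - 4*s*t + 5*t^2) splits into three distinct lines over C (the quadratic factor has nonzero discriminant), so D_4.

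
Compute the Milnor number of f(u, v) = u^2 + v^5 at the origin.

The Hessian of f at 0 has rank 1. Corank 1: A-series; mu = 4 gives A_4.

4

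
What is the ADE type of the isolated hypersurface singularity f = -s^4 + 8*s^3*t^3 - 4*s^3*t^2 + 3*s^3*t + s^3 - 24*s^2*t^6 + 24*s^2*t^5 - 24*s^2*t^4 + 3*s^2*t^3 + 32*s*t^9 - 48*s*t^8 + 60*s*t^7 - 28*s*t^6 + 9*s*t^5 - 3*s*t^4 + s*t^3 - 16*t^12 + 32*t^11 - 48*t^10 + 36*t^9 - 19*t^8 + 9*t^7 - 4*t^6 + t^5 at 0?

E_7

The Hessian of f at 0 has rank 0. Corank 2; j^3 = s^3 is a perfect cube, so E-series; the 4-jet and mu = 7 give E_7.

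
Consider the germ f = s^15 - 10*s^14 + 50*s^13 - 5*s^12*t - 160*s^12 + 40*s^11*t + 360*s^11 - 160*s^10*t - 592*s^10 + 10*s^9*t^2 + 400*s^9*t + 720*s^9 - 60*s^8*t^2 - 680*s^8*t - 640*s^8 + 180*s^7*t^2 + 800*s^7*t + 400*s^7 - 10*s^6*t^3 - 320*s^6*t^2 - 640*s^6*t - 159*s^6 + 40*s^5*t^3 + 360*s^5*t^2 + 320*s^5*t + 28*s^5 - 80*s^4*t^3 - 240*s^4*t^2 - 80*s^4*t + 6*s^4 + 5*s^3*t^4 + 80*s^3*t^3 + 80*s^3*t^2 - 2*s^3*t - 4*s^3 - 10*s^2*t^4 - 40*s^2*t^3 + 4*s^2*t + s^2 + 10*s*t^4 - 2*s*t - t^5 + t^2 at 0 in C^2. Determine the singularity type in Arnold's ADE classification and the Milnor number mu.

The Hessian of f at 0 has rank 1. Corank 1: A-series; mu = 4 gives A_4.

Type A4, Milnor number mu = 4.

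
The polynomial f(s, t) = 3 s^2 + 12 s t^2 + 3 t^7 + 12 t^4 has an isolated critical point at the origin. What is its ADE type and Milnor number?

Type A6, Milnor number mu = 6.

The Hessian of f at 0 is [[6, 0], [0, 0]] with rank 1, so corank 1. A Groebner basis of the Jacobian ideal J(f) in C{s,t} is {s^3, s/2 + t^2}; counting standard monomials gives mu = 6. Corank 1: A-series; mu = 6 gives A_6.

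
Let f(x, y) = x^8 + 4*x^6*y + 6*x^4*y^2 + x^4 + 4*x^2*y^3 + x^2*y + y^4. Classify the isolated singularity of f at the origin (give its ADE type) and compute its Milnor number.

The Hessian of f at 0 has rank 0. Corank 2; j^3 = x^2*y has shape L^2 M (L != M), so D-series; mu = 5 gives D_5.

Type D5, Milnor number mu = 5.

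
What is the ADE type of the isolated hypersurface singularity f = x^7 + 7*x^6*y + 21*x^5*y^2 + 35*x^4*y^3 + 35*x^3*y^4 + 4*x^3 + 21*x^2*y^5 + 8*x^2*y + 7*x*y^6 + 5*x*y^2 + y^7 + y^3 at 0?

D_{8}

The Hessian of f at 0 is [[0, 0], [0, 0]] with rank 0, so corank 2. A Groebner basis of the Jacobian ideal J(f) in C{x,y} is {-128*x*y/7 + y^6 - 64*y^2/7, x*y^2 + y^3/2, x^2 + 3*x*y/2 + y^2/2}; counting standard monomials gives mu = 8. Corank 2; j^3 = (x + y)*(2*x + y)^2 has shape L^2 M (L != M), so D-series; mu = 8 gives D_8.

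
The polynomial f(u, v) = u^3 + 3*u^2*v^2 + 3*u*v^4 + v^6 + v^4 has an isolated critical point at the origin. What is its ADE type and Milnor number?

Type E_6, Milnor number mu = 6.

The Hessian of f at 0 has rank 0. Corank 2; j^3 = u^3 is a perfect cube, so E-series; the 4-jet and mu = 6 give E_6.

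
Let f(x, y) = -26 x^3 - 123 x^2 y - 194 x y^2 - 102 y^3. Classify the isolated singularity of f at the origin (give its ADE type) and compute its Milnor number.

Type D_4, Milnor number mu = 4.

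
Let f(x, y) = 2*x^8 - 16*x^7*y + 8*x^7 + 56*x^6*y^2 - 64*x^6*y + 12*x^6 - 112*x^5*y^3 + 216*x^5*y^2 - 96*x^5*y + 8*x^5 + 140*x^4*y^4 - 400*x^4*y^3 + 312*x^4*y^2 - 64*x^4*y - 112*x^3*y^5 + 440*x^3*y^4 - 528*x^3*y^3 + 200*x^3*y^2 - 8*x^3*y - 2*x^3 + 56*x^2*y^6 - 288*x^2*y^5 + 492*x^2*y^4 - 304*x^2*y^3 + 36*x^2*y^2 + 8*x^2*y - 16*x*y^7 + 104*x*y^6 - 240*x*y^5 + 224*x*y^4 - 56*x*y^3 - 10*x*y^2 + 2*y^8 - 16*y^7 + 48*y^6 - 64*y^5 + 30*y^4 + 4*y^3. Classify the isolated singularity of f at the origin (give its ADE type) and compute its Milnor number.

Type D_5, Milnor number mu = 5.

The Hessian of f at 0 has rank 0. Corank 2; j^3 = -2*(x - 2*y)*(x - y)^2 has shape L^2 M (L != M), so D-series; mu = 5 gives D_5.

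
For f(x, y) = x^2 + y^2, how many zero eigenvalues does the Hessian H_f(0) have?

0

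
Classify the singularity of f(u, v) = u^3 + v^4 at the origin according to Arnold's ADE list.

The Hessian of f at 0 has rank 0. Corank 2; j^3 = u^3 is a perfect cube, so E-series; the 4-jet and mu = 6 give E_6.

E6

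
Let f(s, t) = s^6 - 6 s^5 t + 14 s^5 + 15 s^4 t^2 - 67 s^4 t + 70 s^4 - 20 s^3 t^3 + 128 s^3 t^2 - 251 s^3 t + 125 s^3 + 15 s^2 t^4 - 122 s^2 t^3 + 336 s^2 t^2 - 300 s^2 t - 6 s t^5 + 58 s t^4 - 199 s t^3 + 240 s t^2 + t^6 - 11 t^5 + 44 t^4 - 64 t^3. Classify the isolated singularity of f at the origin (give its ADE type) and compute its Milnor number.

Type E_7, Milnor number mu = 7.

The Hessian of f at 0 has rank 0. Corank 2; j^3 = (5*s - 4*t)^3 is a perfect cube, so E-series; the 4-jet and mu = 7 give E_7.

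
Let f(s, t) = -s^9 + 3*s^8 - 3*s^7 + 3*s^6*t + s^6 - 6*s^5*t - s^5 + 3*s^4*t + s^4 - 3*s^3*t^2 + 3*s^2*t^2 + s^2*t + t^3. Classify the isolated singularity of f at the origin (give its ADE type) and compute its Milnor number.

Type D_{4}, Milnor number mu = 4.

The Hessian of f at 0 is [[0, 0], [0, 0]] with rank 0, so corank 2. A Groebner basis of the Jacobian ideal J(f) in C{s,t} is {t^3, s^2 + 3*t^2, s*t}; counting standard monomials gives mu = 4. Corank 2; j^3 = t*(s^2 + t^2) splits into three distinct lines over C (the quadratic factor has nonzero discriminant), so D_4.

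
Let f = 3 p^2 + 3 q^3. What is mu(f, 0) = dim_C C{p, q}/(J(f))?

The Hessian of f at 0 has rank 1. Corank 1: A-series; mu = 2 gives A_2.

2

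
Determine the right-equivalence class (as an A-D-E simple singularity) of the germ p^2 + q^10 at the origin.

The Hessian of f at 0 has rank 1. Corank 1: A-series; mu = 9 gives A_9.

A_{9}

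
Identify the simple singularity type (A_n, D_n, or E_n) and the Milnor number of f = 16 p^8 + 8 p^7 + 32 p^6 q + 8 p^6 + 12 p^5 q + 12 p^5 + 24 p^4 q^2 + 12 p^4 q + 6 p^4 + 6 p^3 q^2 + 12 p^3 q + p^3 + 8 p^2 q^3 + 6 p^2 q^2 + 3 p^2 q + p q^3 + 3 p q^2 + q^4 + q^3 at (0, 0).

Type E_{7}, Milnor number mu = 7.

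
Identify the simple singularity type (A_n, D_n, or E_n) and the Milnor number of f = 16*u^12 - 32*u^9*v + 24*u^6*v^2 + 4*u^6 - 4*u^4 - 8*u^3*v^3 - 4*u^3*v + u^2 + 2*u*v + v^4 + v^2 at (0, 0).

Type A3, Milnor number mu = 3.

The Hessian of f at 0 is [[2, 2], [2, 2]] with rank 1, so corank 1. A Groebner basis of the Jacobian ideal J(f) in C{u,v} is {v^3, u + v}; counting standard monomials gives mu = 3. Corank 1: A-series; mu = 3 gives A_3.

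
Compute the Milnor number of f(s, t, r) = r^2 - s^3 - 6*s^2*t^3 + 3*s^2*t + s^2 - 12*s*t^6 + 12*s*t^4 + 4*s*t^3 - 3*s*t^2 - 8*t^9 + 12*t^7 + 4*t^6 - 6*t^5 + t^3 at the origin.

2

The Hessian of f at 0 has rank 2. Corank 1: A-series; mu = 2 gives A_2.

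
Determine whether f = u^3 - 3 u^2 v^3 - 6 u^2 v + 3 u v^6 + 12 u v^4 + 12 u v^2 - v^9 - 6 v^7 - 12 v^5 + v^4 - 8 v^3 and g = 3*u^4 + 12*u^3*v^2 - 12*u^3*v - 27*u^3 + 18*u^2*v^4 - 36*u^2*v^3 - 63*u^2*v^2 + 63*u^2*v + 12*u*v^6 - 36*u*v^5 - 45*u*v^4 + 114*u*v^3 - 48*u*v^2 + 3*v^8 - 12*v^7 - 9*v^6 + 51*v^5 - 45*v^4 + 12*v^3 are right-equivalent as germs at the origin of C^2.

The Hessian of f at 0 has rank 0. Corank 2; j^3 = (u - 2*v)^3 is a perfect cube, so E-series; the 4-jet and mu = 6 give E_6. The Hessian of g at 0 has rank 0. Corank 2; j^3 = -3*(u - v)*(3*u - 2*v)^2 has shape L^2 M (L != M), so D-series; mu = 5 gives D_5. f is E_6 but g is D_5, hence not right-equivalent.

No.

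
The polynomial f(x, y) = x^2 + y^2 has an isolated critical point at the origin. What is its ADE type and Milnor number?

Type A_{1}, Milnor number mu = 1.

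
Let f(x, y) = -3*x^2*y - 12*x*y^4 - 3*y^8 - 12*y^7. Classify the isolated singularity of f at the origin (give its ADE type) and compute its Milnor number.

Type D_{9}, Milnor number mu = 9.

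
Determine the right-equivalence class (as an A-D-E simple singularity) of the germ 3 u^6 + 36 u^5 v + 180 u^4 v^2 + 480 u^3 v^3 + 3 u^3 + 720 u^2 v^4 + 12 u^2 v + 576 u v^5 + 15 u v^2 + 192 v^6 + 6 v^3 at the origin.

The Hessian of f at 0 has rank 0. Corank 2; j^3 = 3*(u + v)^2*(u + 2*v) has shape L^2 M (L != M), so D-series; mu = 7 gives D_7.

D_{7}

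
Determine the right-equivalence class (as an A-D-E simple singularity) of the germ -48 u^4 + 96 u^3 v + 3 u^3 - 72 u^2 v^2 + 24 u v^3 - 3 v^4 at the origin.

The Hessian of f at 0 is [[0, 0], [0, 0]] with rank 0, so corank 2. A Groebner basis of the Jacobian ideal J(f) in C{u,v} is {v^4, u*v^2 - v^3/6, u^2}; counting standard monomials gives mu = 6. Corank 2; j^3 = 3*u^3 is a perfect cube, so E-series; the 4-jet and mu = 6 give E_6.

E_6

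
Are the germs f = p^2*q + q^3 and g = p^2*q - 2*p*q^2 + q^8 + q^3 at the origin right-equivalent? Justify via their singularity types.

No.

The Hessian of f at 0 has rank 0. Corank 2; j^3 = q*(p^2 + q^2) splits into three distinct lines over C (the quadratic factor has nonzero discriminant), so D_4. The Hessian of g at 0 has rank 0. Corank 2; j^3 = q*(p - q)^2 has shape L^2 M (L != M), so D-series; mu = 9 gives D_9. f is D_4 but g is D_9, hence not right-equivalent.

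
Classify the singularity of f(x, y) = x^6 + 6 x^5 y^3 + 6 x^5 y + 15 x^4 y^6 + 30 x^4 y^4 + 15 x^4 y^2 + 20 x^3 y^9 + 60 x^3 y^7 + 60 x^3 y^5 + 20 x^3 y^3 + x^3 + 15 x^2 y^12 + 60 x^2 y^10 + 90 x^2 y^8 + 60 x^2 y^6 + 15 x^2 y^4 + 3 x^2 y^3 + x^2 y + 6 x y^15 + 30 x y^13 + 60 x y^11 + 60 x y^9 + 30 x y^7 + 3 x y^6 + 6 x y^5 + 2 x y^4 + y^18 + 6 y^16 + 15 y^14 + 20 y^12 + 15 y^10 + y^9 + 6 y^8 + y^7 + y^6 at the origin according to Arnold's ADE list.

D_{7}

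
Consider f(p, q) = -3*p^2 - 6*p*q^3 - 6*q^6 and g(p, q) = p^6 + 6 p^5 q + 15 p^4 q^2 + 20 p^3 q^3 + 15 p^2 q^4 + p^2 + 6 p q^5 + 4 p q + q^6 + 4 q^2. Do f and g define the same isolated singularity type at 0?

Yes.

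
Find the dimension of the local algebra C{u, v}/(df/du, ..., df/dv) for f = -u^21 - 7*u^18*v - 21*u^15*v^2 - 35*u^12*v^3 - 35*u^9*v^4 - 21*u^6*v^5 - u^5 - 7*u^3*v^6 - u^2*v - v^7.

The Hessian of f at 0 is [[0, 0], [0, 0]] with rank 0, so corank 2. A Groebner basis of the Jacobian ideal J(f) in C{u,v} is {u^2/7 + v^6, u^3, u*v}; counting standard monomials gives mu = 8. Corank 2; j^3 = -u^2*v has shape L^2 M (L != M), so D-series; mu = 8 gives D_8.

8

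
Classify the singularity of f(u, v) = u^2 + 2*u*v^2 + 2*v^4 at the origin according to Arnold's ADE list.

A_{3}

The Hessian of f at 0 has rank 1. Corank 1: A-series; mu = 3 gives A_3.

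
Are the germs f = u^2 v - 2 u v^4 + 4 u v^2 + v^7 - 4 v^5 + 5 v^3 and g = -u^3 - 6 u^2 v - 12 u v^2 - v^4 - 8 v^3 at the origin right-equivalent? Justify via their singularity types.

No.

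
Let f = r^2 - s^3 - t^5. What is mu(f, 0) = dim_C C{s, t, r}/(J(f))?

The Hessian of f at 0 has rank 1. Corank 2; j^3 = -s^3 is a perfect cube, so E-series; the 5-jet and mu = 8 give E_8.

8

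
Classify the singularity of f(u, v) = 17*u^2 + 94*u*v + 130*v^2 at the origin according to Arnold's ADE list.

The Hessian of f at 0 has rank 2. Corank 0: nondegenerate Morse point, so A_1.

A_1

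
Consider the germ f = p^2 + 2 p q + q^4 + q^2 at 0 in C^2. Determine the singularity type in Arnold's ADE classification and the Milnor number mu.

Type A3, Milnor number mu = 3.

The Hessian of f at 0 has rank 1. Corank 1: A-series; mu = 3 gives A_3.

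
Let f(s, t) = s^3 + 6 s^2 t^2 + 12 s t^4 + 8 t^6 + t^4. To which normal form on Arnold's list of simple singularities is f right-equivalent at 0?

E6

The Hessian of f at 0 has rank 0. Corank 2; j^3 = s^3 is a perfect cube, so E-series; the 4-jet and mu = 6 give E_6.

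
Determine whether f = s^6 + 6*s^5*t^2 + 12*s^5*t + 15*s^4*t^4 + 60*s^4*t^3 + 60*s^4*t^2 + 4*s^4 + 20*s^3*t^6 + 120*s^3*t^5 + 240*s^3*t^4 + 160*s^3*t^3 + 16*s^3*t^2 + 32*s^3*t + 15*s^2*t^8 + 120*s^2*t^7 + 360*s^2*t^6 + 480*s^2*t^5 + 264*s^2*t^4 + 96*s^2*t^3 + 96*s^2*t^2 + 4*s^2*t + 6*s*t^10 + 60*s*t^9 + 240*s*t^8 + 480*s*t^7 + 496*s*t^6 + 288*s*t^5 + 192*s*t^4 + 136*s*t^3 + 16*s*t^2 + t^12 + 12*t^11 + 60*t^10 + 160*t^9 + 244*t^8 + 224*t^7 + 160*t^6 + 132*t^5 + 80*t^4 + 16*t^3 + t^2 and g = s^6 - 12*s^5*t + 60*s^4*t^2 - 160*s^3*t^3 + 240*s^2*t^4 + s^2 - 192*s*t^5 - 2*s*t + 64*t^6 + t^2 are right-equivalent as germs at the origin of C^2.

Yes.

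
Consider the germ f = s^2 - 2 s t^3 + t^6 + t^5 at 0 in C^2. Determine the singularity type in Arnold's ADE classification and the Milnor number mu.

Type A_{4}, Milnor number mu = 4.

The Hessian of f at 0 is [[2, 0], [0, 0]] with rank 1, so corank 1. A Groebner basis of the Jacobian ideal J(f) in C{s,t} is {-s + t^3, s^2, s*t}; counting standard monomials gives mu = 4. Corank 1: A-series; mu = 4 gives A_4.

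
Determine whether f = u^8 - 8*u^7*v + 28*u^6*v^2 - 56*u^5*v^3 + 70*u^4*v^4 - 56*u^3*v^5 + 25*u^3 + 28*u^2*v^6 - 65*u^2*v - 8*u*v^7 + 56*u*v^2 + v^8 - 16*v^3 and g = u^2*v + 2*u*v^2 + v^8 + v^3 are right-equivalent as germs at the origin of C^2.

Yes.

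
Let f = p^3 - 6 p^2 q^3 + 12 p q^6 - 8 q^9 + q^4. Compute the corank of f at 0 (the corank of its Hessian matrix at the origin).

Hessian at 0 has rank 0.

2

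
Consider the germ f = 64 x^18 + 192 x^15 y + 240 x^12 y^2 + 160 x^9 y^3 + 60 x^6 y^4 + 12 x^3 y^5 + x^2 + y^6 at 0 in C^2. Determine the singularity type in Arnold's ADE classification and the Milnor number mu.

The Hessian of f at 0 has rank 1. Corank 1: A-series; mu = 5 gives A_5.

Type A_{5}, Milnor number mu = 5.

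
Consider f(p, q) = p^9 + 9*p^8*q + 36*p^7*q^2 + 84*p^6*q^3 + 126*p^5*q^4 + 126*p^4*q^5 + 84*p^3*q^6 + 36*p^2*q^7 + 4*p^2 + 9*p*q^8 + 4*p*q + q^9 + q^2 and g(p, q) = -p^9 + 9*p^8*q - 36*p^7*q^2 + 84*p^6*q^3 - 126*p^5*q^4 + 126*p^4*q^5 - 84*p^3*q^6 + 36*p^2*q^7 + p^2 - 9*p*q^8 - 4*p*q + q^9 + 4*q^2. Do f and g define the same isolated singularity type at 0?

Yes.

The Hessian of f at 0 has rank 1. Corank 1: A-series; mu = 8 gives A_8. The Hessian of g at 0 has rank 1. Corank 1: A-series; mu = 8 gives A_8. Both have type A_8, hence right-equivalent.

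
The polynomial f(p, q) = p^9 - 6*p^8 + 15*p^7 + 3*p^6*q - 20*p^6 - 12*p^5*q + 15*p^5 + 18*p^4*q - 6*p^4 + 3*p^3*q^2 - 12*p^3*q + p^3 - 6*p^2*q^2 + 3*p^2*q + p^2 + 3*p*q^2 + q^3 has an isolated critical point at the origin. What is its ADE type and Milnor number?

Type A_2, Milnor number mu = 2.

The Hessian of f at 0 has rank 1. Corank 1: A-series; mu = 2 gives A_2.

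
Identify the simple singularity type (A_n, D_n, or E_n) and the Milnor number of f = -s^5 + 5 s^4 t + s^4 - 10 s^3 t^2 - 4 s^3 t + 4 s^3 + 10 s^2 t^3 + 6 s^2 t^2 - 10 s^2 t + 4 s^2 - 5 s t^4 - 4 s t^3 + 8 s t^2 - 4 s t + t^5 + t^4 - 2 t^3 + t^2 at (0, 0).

Type A_4, Milnor number mu = 4.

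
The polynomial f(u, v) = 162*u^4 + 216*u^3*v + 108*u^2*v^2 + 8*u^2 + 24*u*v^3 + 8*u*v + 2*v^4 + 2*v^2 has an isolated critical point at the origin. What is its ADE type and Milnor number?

The Hessian of f at 0 is [[16, 8], [8, 4]] with rank 1, so corank 1. A Groebner basis of the Jacobian ideal J(f) in C{u,v} is {v^3, u + v/2}; counting standard monomials gives mu = 3. Corank 1: A-series; mu = 3 gives A_3.

Type A_3, Milnor number mu = 3.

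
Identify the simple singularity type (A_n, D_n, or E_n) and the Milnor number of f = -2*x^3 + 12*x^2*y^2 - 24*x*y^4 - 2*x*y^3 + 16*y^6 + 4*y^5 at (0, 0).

Type E_7, Milnor number mu = 7.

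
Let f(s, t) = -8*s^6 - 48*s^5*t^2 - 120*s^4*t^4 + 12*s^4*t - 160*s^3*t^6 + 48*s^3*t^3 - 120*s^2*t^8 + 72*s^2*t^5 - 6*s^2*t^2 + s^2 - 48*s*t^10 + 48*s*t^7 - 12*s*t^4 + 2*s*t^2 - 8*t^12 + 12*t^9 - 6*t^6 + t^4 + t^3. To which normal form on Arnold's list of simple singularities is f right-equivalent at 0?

A_2

The Hessian of f at 0 has rank 1. Corank 1: A-series; mu = 2 gives A_2.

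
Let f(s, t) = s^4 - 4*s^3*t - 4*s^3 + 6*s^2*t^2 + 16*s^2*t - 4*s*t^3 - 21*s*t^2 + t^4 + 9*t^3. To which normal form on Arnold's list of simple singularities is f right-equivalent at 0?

D_5

The Hessian of f at 0 is [[0, 0], [0, 0]] with rank 0, so corank 2. A Groebner basis of the Jacobian ideal J(f) in C{s,t} is {s*t^2 + 6*s*t - 9*t^2, 4*s*t + t^3 - 6*t^2, s^2 - 5*s*t/2 + 3*t^2/2}; counting standard monomials gives mu = 5. Corank 2; j^3 = -(s - t)*(2*s - 3*t)^2 has shape L^2 M (L != M), so D-series; mu = 5 gives D_5.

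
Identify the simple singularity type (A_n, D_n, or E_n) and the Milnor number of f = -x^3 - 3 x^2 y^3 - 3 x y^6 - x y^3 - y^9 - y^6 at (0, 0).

The Hessian of f at 0 is [[0, 0], [0, 0]] with rank 0, so corank 2. A Groebner basis of the Jacobian ideal J(f) in C{x,y} is {x^3, x*y^2, 3*x^2 + y^3}; counting standard monomials gives mu = 7. Corank 2; j^3 = -x^3 is a perfect cube, so E-series; the 4-jet and mu = 7 give E_7.

Type E_7, Milnor number mu = 7.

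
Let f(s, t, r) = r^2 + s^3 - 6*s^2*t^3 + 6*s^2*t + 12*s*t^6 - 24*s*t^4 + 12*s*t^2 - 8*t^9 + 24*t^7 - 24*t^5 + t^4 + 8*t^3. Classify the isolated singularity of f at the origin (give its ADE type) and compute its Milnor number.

Type E_{6}, Milnor number mu = 6.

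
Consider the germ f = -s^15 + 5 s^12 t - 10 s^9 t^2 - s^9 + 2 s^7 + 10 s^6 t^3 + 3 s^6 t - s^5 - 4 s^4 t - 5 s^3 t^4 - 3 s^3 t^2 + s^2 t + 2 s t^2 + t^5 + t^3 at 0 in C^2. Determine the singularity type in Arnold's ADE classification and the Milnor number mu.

Type D6, Milnor number mu = 6.

The Hessian of f at 0 has rank 0. Corank 2; j^3 = t*(s + t)^2 has shape L^2 M (L != M), so D-series; mu = 6 gives D_6.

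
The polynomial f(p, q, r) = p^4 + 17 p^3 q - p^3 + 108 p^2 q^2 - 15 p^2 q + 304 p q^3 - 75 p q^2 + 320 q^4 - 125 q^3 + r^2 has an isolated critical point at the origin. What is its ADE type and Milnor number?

Type E_{7}, Milnor number mu = 7.

The Hessian of f at 0 is [[0, 0, 0], [0, 0, 0], [0, 0, 2]] with rank 1, so corank 2. A Groebner basis of the Jacobian ideal J(f) in C{p,q,r} is {3*p^2 + 30*p*q + q^4 + q^3 + 75*q^2, p^3 - 135*p^2 - 1350*p*q + 80*q^3 - 3375*q^2, p^2*q + 19*p^2 + 190*p*q - 56*q^3/3 + 475*q^2, -2*p^2 + p*q^2 - 20*p*q + 13*q^3/3 - 50*q^2, r}; counting standard monomials gives mu = 7. Corank 2; j^3 = -(p + 5*q)^3 is a perfect cube, so E-series; the 4-jet and mu = 7 give E_7.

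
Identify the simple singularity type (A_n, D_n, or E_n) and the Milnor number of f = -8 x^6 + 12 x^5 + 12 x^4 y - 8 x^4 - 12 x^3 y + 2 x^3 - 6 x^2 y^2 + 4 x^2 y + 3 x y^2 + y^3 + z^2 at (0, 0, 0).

Type D_4, Milnor number mu = 4.

The Hessian of f at 0 is [[0, 0, 0], [0, 0, 0], [0, 0, 2]] with rank 1, so corank 2. A Groebner basis of the Jacobian ideal J(f) in C{x,y,z} is {y^3, x^2 - 3*y^2/2, x*y + 3*y^2/2, z}; counting standard monomials gives mu = 4. Corank 2; j^3 = (x + y)*(2*x^2 + 2*x*y + y^2) splits into three distinct lines over C (the quadratic factor has nonzero discriminant), so D_4.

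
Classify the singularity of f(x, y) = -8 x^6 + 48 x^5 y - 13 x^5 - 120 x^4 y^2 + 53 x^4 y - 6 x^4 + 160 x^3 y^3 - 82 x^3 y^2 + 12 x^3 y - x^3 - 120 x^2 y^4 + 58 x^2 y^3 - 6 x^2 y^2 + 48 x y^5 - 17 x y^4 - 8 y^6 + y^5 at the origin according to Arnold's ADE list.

E8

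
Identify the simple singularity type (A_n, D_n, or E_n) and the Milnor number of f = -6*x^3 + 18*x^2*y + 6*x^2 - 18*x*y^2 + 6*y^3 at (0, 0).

Type A2, Milnor number mu = 2.

The Hessian of f at 0 is [[12, 0], [0, 0]] with rank 1, so corank 1. A Groebner basis of the Jacobian ideal J(f) in C{x,y} is {y^2, x}; counting standard monomials gives mu = 2. Corank 1: A-series; mu = 2 gives A_2.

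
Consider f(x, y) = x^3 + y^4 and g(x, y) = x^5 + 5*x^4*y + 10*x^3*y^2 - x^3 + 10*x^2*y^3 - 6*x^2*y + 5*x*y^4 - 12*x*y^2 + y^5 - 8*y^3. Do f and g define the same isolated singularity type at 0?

No.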